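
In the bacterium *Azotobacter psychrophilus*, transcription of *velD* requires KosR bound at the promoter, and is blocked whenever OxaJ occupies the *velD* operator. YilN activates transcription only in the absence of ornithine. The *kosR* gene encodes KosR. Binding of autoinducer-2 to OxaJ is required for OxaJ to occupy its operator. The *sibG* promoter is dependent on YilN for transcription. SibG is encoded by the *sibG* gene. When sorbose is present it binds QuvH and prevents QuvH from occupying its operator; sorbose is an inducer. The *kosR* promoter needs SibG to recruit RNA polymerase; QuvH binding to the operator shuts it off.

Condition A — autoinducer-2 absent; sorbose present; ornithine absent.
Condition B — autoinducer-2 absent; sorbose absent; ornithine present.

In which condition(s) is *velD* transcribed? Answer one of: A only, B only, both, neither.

A only

Condition A:
Autoinducer-2 is absent, so OxaJ is inactive.
Sorbose is present, so QuvH is inactive.
Ornithine is absent, so YilN is active.
No repressor is bound and YilN is active, so *sibG* is transcribed.
So SibG is produced and active.
No repressor is bound and SibG is active, so *kosR* is transcribed.
So KosR is produced and active.
No repressor is bound and KosR is active, so *velD* is transcribed.
→ *velD* is ON in A.
Condition B:
Autoinducer-2 is absent, so OxaJ is inactive.
Sorbose is absent, so QuvH is active.
Ornithine is present, so YilN is inactive.
Required activator YilN is absent, so *sibG* is not transcribed.
So SibG is not produced.
With repressor QuvH bound, *kosR* is not transcribed.
So KosR is not produced.
Required activator KosR is absent, so *velD* is not transcribed.
→ *velD* is OFF in B.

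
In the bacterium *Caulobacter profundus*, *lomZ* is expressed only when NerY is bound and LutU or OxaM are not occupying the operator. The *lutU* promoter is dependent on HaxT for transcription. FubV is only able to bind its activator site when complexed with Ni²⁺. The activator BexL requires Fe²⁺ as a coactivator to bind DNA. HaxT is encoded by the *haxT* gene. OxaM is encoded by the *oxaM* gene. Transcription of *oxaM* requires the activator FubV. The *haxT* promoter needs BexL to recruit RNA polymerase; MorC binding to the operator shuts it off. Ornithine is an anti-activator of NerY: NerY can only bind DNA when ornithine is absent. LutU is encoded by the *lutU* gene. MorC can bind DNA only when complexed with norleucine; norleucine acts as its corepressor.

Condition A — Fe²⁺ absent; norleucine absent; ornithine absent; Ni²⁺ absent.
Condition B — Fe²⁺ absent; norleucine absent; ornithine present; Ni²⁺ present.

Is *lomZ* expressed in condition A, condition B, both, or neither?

Condition A:
Fe²⁺ is absent, so BexL is inactive.
Norleucine is absent, so MorC is inactive.
Required activator BexL is absent, so *haxT* is not transcribed.
So HaxT is not produced.
Required activator HaxT is absent, so *lutU* is not transcribed.
So LutU is not produced.
Ornithine is absent, so NerY is active.
Ni²⁺ is absent, so FubV is inactive.
Required activator FubV is absent, so *oxaM* is not transcribed.
So OxaM is not produced.
No repressor is bound and NerY is active, so *lomZ* is transcribed.
→ *lomZ* is ON in A.
Condition B:
Fe²⁺ is absent, so BexL is inactive.
Norleucine is absent, so MorC is inactive.
Required activator BexL is absent, so *haxT* is not transcribed.
So HaxT is not produced.
Required activator HaxT is absent, so *lutU* is not transcribed.
So LutU is not produced.
Ornithine is present, so NerY is inactive.
Ni²⁺ is present, so FubV is active.
No repressor is bound and FubV is active, so *oxaM* is transcribed.
So OxaM is produced and active.
With repressor OxaM bound, *lomZ* is not transcribed.
→ *lomZ* is OFF in B.

A only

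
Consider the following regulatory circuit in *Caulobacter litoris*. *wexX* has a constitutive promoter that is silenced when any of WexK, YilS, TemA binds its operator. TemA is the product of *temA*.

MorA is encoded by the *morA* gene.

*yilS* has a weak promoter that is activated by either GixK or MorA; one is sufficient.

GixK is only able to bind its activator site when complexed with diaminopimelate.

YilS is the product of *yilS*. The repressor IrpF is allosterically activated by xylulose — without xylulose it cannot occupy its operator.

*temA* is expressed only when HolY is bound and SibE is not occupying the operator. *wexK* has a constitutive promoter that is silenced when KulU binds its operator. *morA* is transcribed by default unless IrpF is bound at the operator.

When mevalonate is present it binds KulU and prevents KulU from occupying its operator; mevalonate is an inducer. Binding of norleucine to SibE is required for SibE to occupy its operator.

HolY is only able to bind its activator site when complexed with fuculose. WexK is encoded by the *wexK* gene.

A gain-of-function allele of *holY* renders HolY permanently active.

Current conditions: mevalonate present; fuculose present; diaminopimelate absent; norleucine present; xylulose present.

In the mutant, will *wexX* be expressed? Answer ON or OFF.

OFF

Mevalonate is present, so KulU is inactive.
With no repressor bound, *wexK* is transcribed.
So WexK is produced and active.
Diaminopimelate is absent, so GixK is inactive.
Xylulose is present, so IrpF is active.
With repressor IrpF bound, *morA* is not transcribed.
So MorA is not produced.
No activator is available at the *yilS* promoter, so *yilS* is not transcribed.
So YilS is not produced.
Norleucine is present, so SibE is active.
HolY is constitutively active in this strain.
With repressor SibE bound, *temA* is not transcribed.
So TemA is not produced.
With repressor WexK bound, *wexX* is not transcribed.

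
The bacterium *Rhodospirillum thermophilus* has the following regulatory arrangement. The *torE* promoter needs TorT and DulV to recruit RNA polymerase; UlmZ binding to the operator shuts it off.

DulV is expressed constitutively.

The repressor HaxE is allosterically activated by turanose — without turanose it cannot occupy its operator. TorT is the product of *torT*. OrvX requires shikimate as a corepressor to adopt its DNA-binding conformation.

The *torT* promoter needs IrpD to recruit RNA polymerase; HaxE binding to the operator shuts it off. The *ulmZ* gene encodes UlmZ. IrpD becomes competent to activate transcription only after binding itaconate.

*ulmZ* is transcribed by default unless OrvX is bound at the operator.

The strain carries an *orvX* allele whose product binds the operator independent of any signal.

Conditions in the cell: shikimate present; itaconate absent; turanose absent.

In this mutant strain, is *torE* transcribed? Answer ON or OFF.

OFF

OrvX is constitutively active in this strain.
With repressor OrvX bound, *ulmZ* is not transcribed.
So UlmZ is not produced.
Itaconate is absent, so IrpD is inactive.
Turanose is absent, so HaxE is inactive.
Required activator IrpD is absent, so *torT* is not transcribed.
So TorT is not produced.
DulV is produced constitutively and is active.
Required activator TorT is absent, so *torE* is not transcribed.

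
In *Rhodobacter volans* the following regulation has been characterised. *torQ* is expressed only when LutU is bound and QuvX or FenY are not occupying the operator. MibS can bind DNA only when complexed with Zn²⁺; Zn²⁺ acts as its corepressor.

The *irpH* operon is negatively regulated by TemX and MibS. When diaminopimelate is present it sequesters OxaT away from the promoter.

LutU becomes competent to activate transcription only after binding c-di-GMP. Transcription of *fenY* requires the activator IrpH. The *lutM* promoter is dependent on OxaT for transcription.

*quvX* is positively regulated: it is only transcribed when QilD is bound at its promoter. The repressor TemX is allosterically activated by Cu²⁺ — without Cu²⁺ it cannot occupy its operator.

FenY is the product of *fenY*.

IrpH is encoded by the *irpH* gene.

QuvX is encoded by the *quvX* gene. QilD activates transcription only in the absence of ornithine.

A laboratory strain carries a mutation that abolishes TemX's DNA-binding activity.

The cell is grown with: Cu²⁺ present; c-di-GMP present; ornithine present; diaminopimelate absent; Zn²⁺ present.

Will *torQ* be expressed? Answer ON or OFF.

ON

Ornithine is present, so QilD is inactive.
Required activator QilD is absent, so *quvX* is not transcribed.
So QuvX is not produced.
TemX is non-functional in this strain, so it has no effect.
Zn²⁺ is present, so MibS is active.
With repressor MibS bound, *irpH* is not transcribed.
So IrpH is not produced.
Required activator IrpH is absent, so *fenY* is not transcribed.
So FenY is not produced.
c-di-GMP is present, so LutU is active.
No repressor is bound and LutU is active, so *torQ* is transcribed.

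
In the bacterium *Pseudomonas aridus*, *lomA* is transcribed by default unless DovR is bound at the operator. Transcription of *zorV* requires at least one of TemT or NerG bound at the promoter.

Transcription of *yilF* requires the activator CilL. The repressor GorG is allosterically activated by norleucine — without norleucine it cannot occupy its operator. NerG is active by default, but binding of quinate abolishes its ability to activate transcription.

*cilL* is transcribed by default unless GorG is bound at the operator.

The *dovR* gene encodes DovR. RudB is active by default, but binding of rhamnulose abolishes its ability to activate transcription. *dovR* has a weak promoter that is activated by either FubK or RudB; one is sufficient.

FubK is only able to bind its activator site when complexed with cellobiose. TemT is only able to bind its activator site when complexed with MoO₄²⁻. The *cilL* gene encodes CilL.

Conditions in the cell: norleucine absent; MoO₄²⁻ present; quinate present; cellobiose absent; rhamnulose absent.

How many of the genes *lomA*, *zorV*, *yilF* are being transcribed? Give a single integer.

Cellobiose is absent, so FubK is inactive.
Rhamnulose is absent, so RudB is active.
Activator RudB is present, so *dovR* is transcribed.
So DovR is produced and active.
With repressor DovR bound, *lomA* is not transcribed.
→ *lomA* is OFF.
MoO₄²⁻ is present, so TemT is active.
Quinate is present, so NerG is inactive.
Activator TemT is present, so *zorV* is transcribed.
→ *zorV* is ON.
Norleucine is absent, so GorG is inactive.
With no repressor bound, *cilL* is transcribed.
So CilL is produced and active.
No repressor is bound and CilL is active, so *yilF* is transcribed.
→ *yilF* is ON.
2 of the 3 genes are transcribed.

2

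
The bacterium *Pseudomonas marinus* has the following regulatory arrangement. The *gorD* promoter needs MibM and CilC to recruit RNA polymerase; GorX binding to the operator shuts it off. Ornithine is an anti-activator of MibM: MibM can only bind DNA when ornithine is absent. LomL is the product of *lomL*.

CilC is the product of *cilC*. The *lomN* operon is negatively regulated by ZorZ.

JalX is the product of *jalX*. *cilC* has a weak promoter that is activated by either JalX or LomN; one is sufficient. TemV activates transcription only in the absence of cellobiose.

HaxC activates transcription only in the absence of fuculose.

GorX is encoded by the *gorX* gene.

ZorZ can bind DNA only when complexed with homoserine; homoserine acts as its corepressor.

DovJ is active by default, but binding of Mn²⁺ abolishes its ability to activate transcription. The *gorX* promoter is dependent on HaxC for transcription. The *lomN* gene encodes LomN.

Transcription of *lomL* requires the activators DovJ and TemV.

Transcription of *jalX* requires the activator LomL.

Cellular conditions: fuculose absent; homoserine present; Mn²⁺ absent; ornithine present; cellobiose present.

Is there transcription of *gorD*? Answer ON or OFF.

Ornithine is present, so MibM is inactive.
Mn²⁺ is absent, so DovJ is active.
Cellobiose is present, so TemV is inactive.
Required activator TemV is absent, so *lomL* is not transcribed.
So LomL is not produced.
Required activator LomL is absent, so *jalX* is not transcribed.
So JalX is not produced.
Homoserine is present, so ZorZ is active.
With repressor ZorZ bound, *lomN* is not transcribed.
So LomN is not produced.
No activator is available at the *cilC* promoter, so *cilC* is not transcribed.
So CilC is not produced.
Fuculose is absent, so HaxC is active.
No repressor is bound and HaxC is active, so *gorX* is transcribed.
So GorX is produced and active.
With repressor GorX bound, *gorD* is not transcribed.

OFF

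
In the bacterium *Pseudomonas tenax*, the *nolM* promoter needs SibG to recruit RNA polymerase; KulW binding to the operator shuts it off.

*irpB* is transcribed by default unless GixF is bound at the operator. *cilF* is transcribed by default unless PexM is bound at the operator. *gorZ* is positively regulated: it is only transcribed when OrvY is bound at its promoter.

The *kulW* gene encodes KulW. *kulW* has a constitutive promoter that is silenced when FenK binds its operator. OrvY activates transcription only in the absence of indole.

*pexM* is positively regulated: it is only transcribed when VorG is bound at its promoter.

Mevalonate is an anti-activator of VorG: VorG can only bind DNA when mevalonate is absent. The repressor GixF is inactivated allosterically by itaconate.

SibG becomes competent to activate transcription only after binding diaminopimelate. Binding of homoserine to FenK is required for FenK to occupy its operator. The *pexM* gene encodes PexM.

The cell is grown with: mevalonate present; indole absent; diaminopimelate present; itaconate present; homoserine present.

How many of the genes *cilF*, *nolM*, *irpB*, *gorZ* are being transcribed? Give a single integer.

Mevalonate is present, so VorG is inactive.
Required activator VorG is absent, so *pexM* is not transcribed.
So PexM is not produced.
With no repressor bound, *cilF* is transcribed.
→ *cilF* is ON.
Diaminopimelate is present, so SibG is active.
Homoserine is present, so FenK is active.
With repressor FenK bound, *kulW* is not transcribed.
So KulW is not produced.
No repressor is bound and SibG is active, so *nolM* is transcribed.
→ *nolM* is ON.
Itaconate is present, so GixF is inactive.
With no repressor bound, *irpB* is transcribed.
→ *irpB* is ON.
Indole is absent, so OrvY is active.
No repressor is bound and OrvY is active, so *gorZ* is transcribed.
→ *gorZ* is ON.
4 of the 4 genes are transcribed.

4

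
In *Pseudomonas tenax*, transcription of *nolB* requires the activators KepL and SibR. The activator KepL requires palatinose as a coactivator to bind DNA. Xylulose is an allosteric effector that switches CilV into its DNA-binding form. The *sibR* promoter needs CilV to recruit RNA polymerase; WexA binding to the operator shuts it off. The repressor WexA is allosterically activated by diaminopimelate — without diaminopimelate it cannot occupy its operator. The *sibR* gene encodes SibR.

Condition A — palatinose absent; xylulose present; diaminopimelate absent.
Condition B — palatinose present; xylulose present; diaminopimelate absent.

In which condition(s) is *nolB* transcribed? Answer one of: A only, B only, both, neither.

Condition A:
Palatinose is absent, so KepL is inactive.
Xylulose is present, so CilV is active.
Diaminopimelate is absent, so WexA is inactive.
No repressor is bound and CilV is active, so *sibR* is transcribed.
So SibR is produced and active.
Required activator KepL is absent, so *nolB* is not transcribed.
→ *nolB* is OFF in A.
Condition B:
Palatinose is present, so KepL is active.
Xylulose is present, so CilV is active.
Diaminopimelate is absent, so WexA is inactive.
No repressor is bound and CilV is active, so *sibR* is transcribed.
So SibR is produced and active.
No repressor is bound and KepL and SibR are active, so *nolB* is transcribed.
→ *nolB* is ON in B.

B only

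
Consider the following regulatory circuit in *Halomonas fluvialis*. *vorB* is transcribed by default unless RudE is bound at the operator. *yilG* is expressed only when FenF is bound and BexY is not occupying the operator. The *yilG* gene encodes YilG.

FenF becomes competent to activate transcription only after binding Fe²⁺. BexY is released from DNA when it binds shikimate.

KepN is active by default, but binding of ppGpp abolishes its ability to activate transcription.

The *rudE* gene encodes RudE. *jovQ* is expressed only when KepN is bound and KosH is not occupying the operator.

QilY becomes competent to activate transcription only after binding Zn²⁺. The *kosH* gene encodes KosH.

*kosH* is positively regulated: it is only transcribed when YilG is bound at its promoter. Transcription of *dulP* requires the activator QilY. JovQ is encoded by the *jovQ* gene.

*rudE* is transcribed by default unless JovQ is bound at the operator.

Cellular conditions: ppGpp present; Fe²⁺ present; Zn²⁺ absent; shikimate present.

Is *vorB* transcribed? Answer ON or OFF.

Shikimate is present, so BexY is inactive.
Fe²⁺ is present, so FenF is active.
No repressor is bound and FenF is active, so *yilG* is transcribed.
So YilG is produced and active.
No repressor is bound and YilG is active, so *kosH* is transcribed.
So KosH is produced and active.
ppGpp is present, so KepN is inactive.
With repressor KosH bound, *jovQ* is not transcribed.
So JovQ is not produced.
With no repressor bound, *rudE* is transcribed.
So RudE is produced and active.
With repressor RudE bound, *vorB* is not transcribed.

OFF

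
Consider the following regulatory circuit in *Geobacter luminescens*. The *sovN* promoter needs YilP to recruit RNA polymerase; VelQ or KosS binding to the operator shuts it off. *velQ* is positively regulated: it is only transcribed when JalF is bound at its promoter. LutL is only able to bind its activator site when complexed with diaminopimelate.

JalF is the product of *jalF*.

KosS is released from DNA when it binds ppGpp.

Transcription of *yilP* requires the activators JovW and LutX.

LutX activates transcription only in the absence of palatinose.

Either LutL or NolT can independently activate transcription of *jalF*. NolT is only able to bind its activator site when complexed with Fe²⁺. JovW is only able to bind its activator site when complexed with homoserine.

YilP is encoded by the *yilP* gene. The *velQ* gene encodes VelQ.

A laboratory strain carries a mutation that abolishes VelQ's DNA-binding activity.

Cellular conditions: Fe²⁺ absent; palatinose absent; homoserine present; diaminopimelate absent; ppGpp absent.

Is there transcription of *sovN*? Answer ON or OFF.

VelQ is non-functional in this strain, so it has no effect.
Homoserine is present, so JovW is active.
Palatinose is absent, so LutX is active.
No repressor is bound and JovW and LutX are active, so *yilP* is transcribed.
So YilP is produced and active.
ppGpp is absent, so KosS is active.
With repressor KosS bound, *sovN* is not transcribed.

OFF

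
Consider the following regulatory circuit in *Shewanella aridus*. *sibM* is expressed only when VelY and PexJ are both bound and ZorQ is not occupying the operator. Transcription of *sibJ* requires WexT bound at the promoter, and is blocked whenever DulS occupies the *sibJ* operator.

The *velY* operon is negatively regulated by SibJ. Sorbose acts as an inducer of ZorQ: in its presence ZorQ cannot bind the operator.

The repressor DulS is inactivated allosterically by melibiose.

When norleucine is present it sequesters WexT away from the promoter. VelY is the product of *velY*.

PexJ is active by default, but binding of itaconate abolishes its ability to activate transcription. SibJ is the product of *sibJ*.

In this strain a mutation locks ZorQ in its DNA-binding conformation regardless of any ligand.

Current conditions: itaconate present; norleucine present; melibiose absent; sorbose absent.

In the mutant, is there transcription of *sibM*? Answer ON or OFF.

OFF

Melibiose is absent, so DulS is active.
Norleucine is present, so WexT is inactive.
With repressor DulS bound, *sibJ* is not transcribed.
So SibJ is not produced.
With no repressor bound, *velY* is transcribed.
So VelY is produced and active.
ZorQ is constitutively active in this strain.
Itaconate is present, so PexJ is inactive.
With repressor ZorQ bound, *sibM* is not transcribed.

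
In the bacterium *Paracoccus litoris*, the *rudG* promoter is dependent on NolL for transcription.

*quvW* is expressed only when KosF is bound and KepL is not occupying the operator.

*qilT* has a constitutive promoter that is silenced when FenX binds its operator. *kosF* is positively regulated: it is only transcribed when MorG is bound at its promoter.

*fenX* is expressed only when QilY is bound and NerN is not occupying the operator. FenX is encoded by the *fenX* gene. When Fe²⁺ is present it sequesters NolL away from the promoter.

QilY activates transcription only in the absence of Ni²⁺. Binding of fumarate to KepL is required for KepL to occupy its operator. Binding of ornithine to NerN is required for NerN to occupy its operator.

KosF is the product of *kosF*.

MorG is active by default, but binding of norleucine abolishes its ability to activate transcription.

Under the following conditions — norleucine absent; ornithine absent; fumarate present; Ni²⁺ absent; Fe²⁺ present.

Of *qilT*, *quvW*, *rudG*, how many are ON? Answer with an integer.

0

Ni²⁺ is absent, so QilY is active.
Ornithine is absent, so NerN is inactive.
No repressor is bound and QilY is active, so *fenX* is transcribed.
So FenX is produced and active.
With repressor FenX bound, *qilT* is not transcribed.
→ *qilT* is OFF.
Fumarate is present, so KepL is active.
Norleucine is absent, so MorG is active.
No repressor is bound and MorG is active, so *kosF* is transcribed.
So KosF is produced and active.
With repressor KepL bound, *quvW* is not transcribed.
→ *quvW* is OFF.
Fe²⁺ is present, so NolL is inactive.
Required activator NolL is absent, so *rudG* is not transcribed.
→ *rudG* is OFF.
0 of the 3 genes are transcribed.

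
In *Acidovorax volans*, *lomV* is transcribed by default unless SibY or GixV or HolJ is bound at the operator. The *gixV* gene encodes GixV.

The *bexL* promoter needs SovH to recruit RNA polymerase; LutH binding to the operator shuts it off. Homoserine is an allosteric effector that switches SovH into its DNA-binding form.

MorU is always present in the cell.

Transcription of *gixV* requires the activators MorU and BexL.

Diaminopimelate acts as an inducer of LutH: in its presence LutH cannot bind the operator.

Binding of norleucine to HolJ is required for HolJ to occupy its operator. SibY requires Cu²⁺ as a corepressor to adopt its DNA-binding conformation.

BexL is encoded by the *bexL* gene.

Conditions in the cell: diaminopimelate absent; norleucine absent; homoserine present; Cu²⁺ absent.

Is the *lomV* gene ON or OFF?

Cu²⁺ is absent, so SibY is inactive.
MorU is produced constitutively and is active.
Homoserine is present, so SovH is active.
Diaminopimelate is absent, so LutH is active.
With repressor LutH bound, *bexL* is not transcribed.
So BexL is not produced.
Required activator BexL is absent, so *gixV* is not transcribed.
So GixV is not produced.
Norleucine is absent, so HolJ is inactive.
With no repressor bound, *lomV* is transcribed.

ON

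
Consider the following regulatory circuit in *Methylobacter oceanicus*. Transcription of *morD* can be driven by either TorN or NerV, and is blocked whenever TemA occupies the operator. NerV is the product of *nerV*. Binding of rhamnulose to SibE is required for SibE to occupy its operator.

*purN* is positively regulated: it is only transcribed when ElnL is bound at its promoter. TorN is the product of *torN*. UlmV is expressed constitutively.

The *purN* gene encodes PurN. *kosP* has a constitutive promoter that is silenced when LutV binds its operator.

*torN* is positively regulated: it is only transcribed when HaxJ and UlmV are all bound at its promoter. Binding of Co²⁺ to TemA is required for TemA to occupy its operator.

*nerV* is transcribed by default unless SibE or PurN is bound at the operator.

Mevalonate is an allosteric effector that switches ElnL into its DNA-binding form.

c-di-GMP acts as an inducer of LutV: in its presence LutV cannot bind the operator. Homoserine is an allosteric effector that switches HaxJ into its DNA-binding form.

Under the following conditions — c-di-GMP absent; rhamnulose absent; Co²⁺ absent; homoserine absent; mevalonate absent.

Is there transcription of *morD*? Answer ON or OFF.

Co²⁺ is absent, so TemA is inactive.
Homoserine is absent, so HaxJ is inactive.
UlmV is produced constitutively and is active.
Required activator HaxJ is absent, so *torN* is not transcribed.
So TorN is not produced.
Rhamnulose is absent, so SibE is inactive.
Mevalonate is absent, so ElnL is inactive.
Required activator ElnL is absent, so *purN* is not transcribed.
So PurN is not produced.
With no repressor bound, *nerV* is transcribed.
So NerV is produced and active.
Activator NerV is present, so *morD* is transcribed.

ON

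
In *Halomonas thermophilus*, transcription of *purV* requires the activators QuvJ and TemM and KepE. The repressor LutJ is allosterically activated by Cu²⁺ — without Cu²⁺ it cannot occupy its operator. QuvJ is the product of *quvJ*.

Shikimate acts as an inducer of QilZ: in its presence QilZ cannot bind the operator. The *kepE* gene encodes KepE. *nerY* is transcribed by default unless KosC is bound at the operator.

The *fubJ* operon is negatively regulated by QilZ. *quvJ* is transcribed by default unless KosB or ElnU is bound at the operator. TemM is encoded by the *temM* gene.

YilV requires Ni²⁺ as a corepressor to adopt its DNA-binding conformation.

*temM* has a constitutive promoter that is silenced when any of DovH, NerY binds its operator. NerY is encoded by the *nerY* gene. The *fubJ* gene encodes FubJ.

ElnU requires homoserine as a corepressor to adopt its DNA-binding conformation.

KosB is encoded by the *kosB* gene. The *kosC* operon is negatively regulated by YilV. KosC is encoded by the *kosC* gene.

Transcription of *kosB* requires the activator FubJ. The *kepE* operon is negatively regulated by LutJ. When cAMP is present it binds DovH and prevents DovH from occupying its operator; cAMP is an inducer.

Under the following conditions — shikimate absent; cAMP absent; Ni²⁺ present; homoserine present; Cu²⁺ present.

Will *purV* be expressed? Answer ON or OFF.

OFF

Shikimate is absent, so QilZ is active.
With repressor QilZ bound, *fubJ* is not transcribed.
So FubJ is not produced.
Required activator FubJ is absent, so *kosB* is not transcribed.
So KosB is not produced.
Homoserine is present, so ElnU is active.
With repressor ElnU bound, *quvJ* is not transcribed.
So QuvJ is not produced.
cAMP is absent, so DovH is active.
Ni²⁺ is present, so YilV is active.
With repressor YilV bound, *kosC* is not transcribed.
So KosC is not produced.
With no repressor bound, *nerY* is transcribed.
So NerY is produced and active.
With repressor DovH bound, *temM* is not transcribed.
So TemM is not produced.
Cu²⁺ is present, so LutJ is active.
With repressor LutJ bound, *kepE* is not transcribed.
So KepE is not produced.
Required activator QuvJ is absent, so *purV* is not transcribed.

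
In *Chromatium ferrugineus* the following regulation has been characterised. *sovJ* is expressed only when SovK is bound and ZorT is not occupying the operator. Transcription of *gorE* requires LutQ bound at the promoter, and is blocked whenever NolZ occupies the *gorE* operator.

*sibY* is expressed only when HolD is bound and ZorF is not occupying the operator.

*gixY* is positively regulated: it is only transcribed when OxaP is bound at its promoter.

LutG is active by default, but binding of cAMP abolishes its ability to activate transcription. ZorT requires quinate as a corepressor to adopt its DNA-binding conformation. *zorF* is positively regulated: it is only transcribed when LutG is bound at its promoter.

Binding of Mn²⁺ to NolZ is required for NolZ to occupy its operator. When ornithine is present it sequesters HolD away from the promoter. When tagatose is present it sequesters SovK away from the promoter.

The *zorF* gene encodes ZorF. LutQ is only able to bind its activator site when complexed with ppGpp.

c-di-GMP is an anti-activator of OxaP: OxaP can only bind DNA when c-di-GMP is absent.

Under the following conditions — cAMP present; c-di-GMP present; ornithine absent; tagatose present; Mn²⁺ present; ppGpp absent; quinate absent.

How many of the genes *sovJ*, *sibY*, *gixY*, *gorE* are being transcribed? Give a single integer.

Quinate is absent, so ZorT is inactive.
Tagatose is present, so SovK is inactive.
Required activator SovK is absent, so *sovJ* is not transcribed.
→ *sovJ* is OFF.
cAMP is present, so LutG is inactive.
Required activator LutG is absent, so *zorF* is not transcribed.
So ZorF is not produced.
Ornithine is absent, so HolD is active.
No repressor is bound and HolD is active, so *sibY* is transcribed.
→ *sibY* is ON.
c-di-GMP is present, so OxaP is inactive.
Required activator OxaP is absent, so *gixY* is not transcribed.
→ *gixY* is OFF.
Mn²⁺ is present, so NolZ is active.
ppGpp is absent, so LutQ is inactive.
With repressor NolZ bound, *gorE* is not transcribed.
→ *gorE* is OFF.
1 of the 4 genes is transcribed.

1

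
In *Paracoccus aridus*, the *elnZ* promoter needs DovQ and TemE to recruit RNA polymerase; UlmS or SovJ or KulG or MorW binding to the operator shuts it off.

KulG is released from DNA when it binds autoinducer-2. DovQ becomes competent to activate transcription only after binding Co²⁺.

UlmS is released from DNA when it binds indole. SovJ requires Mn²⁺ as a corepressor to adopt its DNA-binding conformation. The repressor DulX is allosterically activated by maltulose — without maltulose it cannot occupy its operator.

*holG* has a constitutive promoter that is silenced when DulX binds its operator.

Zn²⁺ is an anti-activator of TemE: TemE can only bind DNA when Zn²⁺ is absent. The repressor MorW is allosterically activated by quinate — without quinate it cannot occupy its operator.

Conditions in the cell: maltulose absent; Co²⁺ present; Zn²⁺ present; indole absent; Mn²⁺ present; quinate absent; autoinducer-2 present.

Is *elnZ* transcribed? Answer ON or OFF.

OFF

Indole is absent, so UlmS is active.
Mn²⁺ is present, so SovJ is active.
Co²⁺ is present, so DovQ is active.
Zn²⁺ is present, so TemE is inactive.
Autoinducer-2 is present, so KulG is inactive.
Quinate is absent, so MorW is inactive.
With repressor UlmS bound, *elnZ* is not transcribed.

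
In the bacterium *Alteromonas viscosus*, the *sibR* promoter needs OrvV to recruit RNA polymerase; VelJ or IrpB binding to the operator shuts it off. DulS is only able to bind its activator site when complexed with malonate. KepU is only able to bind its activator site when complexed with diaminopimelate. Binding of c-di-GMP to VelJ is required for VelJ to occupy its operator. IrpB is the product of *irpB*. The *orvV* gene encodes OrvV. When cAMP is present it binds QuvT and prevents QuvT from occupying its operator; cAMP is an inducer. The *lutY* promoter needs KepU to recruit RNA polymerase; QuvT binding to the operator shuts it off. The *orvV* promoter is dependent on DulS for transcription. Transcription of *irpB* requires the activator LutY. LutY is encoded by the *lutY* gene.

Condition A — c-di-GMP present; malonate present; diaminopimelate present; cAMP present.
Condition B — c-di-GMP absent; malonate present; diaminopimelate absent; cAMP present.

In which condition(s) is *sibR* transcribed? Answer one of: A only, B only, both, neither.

B only

Condition A:
c-di-GMP is present, so VelJ is active.
Malonate is present, so DulS is active.
No repressor is bound and DulS is active, so *orvV* is transcribed.
So OrvV is produced and active.
Diaminopimelate is present, so KepU is active.
cAMP is present, so QuvT is inactive.
No repressor is bound and KepU is active, so *lutY* is transcribed.
So LutY is produced and active.
No repressor is bound and LutY is active, so *irpB* is transcribed.
So IrpB is produced and active.
With repressor VelJ bound, *sibR* is not transcribed.
→ *sibR* is OFF in A.
Condition B:
c-di-GMP is absent, so VelJ is inactive.
Malonate is present, so DulS is active.
No repressor is bound and DulS is active, so *orvV* is transcribed.
So OrvV is produced and active.
Diaminopimelate is absent, so KepU is inactive.
cAMP is present, so QuvT is inactive.
Required activator KepU is absent, so *lutY* is not transcribed.
So LutY is not produced.
Required activator LutY is absent, so *irpB* is not transcribed.
So IrpB is not produced.
No repressor is bound and OrvV is active, so *sibR* is transcribed.
→ *sibR* is ON in B.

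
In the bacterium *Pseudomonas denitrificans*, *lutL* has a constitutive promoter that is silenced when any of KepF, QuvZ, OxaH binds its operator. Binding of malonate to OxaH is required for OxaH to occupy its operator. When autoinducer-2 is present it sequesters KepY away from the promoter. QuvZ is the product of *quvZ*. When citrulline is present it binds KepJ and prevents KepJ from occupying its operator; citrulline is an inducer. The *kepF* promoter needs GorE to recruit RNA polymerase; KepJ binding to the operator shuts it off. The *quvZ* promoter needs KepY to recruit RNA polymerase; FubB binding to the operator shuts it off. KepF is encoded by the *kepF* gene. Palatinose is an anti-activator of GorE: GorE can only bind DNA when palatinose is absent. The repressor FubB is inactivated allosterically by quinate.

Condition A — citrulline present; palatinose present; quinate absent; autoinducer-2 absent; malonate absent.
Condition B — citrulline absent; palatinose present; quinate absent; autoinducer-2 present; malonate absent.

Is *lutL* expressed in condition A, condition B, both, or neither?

Condition A:
Citrulline is present, so KepJ is inactive.
Palatinose is present, so GorE is inactive.
Required activator GorE is absent, so *kepF* is not transcribed.
So KepF is not produced.
Quinate is absent, so FubB is active.
Autoinducer-2 is absent, so KepY is active.
With repressor FubB bound, *quvZ* is not transcribed.
So QuvZ is not produced.
Malonate is absent, so OxaH is inactive.
With no repressor bound, *lutL* is transcribed.
→ *lutL* is ON in A.
Condition B:
Citrulline is absent, so KepJ is active.
Palatinose is present, so GorE is inactive.
With repressor KepJ bound, *kepF* is not transcribed.
So KepF is not produced.
Quinate is absent, so FubB is active.
Autoinducer-2 is present, so KepY is inactive.
With repressor FubB bound, *quvZ* is not transcribed.
So QuvZ is not produced.
Malonate is absent, so OxaH is inactive.
With no repressor bound, *lutL* is transcribed.
→ *lutL* is ON in B.

both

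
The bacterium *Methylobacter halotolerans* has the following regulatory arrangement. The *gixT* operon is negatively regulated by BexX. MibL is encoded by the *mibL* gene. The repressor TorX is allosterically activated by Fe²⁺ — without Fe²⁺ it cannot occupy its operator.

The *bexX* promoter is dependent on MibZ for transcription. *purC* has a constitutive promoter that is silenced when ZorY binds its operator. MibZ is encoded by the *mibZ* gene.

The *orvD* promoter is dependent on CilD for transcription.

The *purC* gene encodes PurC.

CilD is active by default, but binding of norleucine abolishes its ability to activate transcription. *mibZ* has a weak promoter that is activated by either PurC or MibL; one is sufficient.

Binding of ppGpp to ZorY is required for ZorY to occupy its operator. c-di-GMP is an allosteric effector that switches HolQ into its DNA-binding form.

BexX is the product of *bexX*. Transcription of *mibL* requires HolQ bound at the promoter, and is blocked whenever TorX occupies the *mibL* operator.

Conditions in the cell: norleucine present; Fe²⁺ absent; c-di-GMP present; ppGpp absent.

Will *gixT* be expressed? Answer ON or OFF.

ppGpp is absent, so ZorY is inactive.
With no repressor bound, *purC* is transcribed.
So PurC is produced and active.
c-di-GMP is present, so HolQ is active.
Fe²⁺ is absent, so TorX is inactive.
No repressor is bound and HolQ is active, so *mibL* is transcribed.
So MibL is produced and active.
Activator PurC is present, so *mibZ* is transcribed.
So MibZ is produced and active.
No repressor is bound and MibZ is active, so *bexX* is transcribed.
So BexX is produced and active.
With repressor BexX bound, *gixT* is not transcribed.

OFF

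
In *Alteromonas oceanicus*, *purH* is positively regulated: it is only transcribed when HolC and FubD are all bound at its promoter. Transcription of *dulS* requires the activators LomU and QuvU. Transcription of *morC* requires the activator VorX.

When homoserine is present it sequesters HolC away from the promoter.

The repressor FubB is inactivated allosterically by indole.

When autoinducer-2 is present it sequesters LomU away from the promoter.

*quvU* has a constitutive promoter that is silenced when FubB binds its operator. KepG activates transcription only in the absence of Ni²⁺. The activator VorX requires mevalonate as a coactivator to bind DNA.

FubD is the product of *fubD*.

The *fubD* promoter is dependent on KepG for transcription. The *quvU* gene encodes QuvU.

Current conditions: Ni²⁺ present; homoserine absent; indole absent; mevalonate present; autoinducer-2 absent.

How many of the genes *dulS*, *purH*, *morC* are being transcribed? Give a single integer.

Autoinducer-2 is absent, so LomU is active.
Indole is absent, so FubB is active.
With repressor FubB bound, *quvU* is not transcribed.
So QuvU is not produced.
Required activator QuvU is absent, so *dulS* is not transcribed.
→ *dulS* is OFF.
Homoserine is absent, so HolC is active.
Ni²⁺ is present, so KepG is inactive.
Required activator KepG is absent, so *fubD* is not transcribed.
So FubD is not produced.
Required activator FubD is absent, so *purH* is not transcribed.
→ *purH* is OFF.
Mevalonate is present, so VorX is active.
No repressor is bound and VorX is active, so *morC* is transcribed.
→ *morC* is ON.
1 of the 3 genes is transcribed.

1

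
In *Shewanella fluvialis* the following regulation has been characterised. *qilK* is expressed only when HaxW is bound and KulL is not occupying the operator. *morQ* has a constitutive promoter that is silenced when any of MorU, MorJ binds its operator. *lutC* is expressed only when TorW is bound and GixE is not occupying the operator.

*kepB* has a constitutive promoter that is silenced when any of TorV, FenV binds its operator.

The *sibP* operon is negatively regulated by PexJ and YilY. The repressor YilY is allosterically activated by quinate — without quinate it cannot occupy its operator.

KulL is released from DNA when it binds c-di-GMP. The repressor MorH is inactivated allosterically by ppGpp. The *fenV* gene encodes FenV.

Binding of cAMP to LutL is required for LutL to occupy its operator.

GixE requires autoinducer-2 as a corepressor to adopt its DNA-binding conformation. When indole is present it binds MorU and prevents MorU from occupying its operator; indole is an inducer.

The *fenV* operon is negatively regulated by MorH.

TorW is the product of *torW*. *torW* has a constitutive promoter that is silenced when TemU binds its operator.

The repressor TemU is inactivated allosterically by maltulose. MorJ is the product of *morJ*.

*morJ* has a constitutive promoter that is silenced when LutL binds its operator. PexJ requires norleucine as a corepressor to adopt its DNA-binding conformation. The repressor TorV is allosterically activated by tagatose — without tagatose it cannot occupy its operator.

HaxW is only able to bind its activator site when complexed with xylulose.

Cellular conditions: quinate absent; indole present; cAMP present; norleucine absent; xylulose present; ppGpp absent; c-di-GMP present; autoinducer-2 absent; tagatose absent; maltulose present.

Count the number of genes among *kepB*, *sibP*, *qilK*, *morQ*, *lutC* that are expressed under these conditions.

Tagatose is absent, so TorV is inactive.
ppGpp is absent, so MorH is active.
With repressor MorH bound, *fenV* is not transcribed.
So FenV is not produced.
With no repressor bound, *kepB* is transcribed.
→ *kepB* is ON.
Norleucine is absent, so PexJ is inactive.
Quinate is absent, so YilY is inactive.
With no repressor bound, *sibP* is transcribed.
→ *sibP* is ON.
c-di-GMP is present, so KulL is inactive.
Xylulose is present, so HaxW is active.
No repressor is bound and HaxW is active, so *qilK* is transcribed.
→ *qilK* is ON.
Indole is present, so MorU is inactive.
cAMP is present, so LutL is active.
With repressor LutL bound, *morJ* is not transcribed.
So MorJ is not produced.
With no repressor bound, *morQ* is transcribed.
→ *morQ* is ON.
Autoinducer-2 is absent, so GixE is inactive.
Maltulose is present, so TemU is inactive.
With no repressor bound, *torW* is transcribed.
So TorW is produced and active.
No repressor is bound and TorW is active, so *lutC* is transcribed.
→ *lutC* is ON.
5 of the 5 genes are transcribed.

5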